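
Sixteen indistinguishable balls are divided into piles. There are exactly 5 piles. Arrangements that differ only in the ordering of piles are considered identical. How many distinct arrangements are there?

37

There are too many to list fully; the first 12 (by largest part) are:
1, 1, 1, 1, 12
1, 1, 1, 2, 11
1, 1, 1, 3, 10
1, 1, 2, 2, 10
1, 1, 1, 4, 9
1, 1, 2, 3, 9
1, 2, 2, 2, 9
1, 1, 1, 5, 8
1, 1, 2, 4, 8
1, 1, 3, 3, 8
1, 2, 2, 3, 8
2, 2, 2, 2, 8
…and 25 more, for 37 total.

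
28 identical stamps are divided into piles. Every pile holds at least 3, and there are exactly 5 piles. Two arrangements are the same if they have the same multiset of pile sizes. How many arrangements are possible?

A partial list (first 12 by largest part):
16, 3, 3, 3, 3
15, 4, 3, 3, 3
14, 5, 3, 3, 3
14, 4, 4, 3, 3
13, 6, 3, 3, 3
13, 5, 4, 3, 3
13, 4, 4, 4, 3
12, 7, 3, 3, 3
12, 6, 4, 3, 3
12, 5, 5, 3, 3
12, 5, 4, 4, 3
12, 4, 4, 4, 4
…and 45 more, for 57 total.

57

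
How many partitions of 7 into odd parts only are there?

They are:
7
1,1,5
1,3,3
1,1,1,1,3
1,1,1,1,1,1,1
Counting gives 5.

5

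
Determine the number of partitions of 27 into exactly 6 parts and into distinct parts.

Listing the qualifying partitions of 27:
1+2+3+4+5+12
1+2+3+4+6+11
1+2+3+4+7+10
1+2+3+5+6+10
1+2+3+4+8+9
1+2+3+5+7+9
1+2+4+5+6+9
1+2+3+6+7+8
1+2+4+5+7+8
1+3+4+5+6+8
2+3+4+5+6+7

11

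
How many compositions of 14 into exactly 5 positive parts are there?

By stars and bars with positive parts, the count is C(13,4) = 715.

715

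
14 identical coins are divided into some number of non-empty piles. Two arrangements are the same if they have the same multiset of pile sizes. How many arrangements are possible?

135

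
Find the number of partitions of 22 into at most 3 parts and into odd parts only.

Listing the qualifying partitions of 22:
21, 1
19, 3
17, 5
15, 7
13, 9
11, 11

6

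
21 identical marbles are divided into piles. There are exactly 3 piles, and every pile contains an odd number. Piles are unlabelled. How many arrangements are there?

12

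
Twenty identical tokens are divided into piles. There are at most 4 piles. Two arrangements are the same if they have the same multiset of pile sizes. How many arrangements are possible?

Enumerating by decreasing first part gives 108 partitions in all.

108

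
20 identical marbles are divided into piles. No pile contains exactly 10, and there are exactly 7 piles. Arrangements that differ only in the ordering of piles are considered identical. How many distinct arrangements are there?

77

There are 77 such partitions.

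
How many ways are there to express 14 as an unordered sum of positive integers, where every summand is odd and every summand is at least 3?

Enumerating:
11+3
9+5
7+7
5+3+3+3

4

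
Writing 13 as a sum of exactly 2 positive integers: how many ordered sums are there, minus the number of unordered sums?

6

Ordered (compositions into 2 parts): C(12,1) = 12.
Partitions of 13 into exactly 2 parts: 6.
Difference: 12 − 6 = 6.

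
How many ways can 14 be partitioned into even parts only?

The partitions of 14 that satisfy the conditions:
14
2 + 12
4 + 10
2 + 2 + 10
6 + 8
2 + 4 + 8
2 + 2 + 2 + 8
2 + 6 + 6
4 + 4 + 6
2 + 2 + 4 + 6
2 + 2 + 2 + 2 + 6
2 + 4 + 4 + 4
2 + 2 + 2 + 4 + 4
2 + 2 + 2 + 2 + 2 + 4
2 + 2 + 2 + 2 + 2 + 2 + 2
Counting gives 15.

15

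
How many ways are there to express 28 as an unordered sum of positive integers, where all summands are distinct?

222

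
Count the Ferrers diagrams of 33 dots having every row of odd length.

448

Enumerating by decreasing first part gives 448 partitions in all.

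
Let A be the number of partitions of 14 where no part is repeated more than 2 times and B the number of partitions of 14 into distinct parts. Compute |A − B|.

35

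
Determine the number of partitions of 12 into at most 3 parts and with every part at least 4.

5

Enumerating:
12
8, 4
7, 5
6, 6
4, 4, 4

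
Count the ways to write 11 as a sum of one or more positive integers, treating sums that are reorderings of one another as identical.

There are too many to list fully; the first 12 (by largest part) are:
11
10,1
9,2
9,1,1
8,3
8,2,1
8,1,1,1
7,4
7,3,1
7,2,2
7,2,1,1
7,1,1,1,1
…and 44 more, for 56 total.

56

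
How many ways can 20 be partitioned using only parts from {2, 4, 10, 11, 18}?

They are:
18 + 2
10 + 10
10 + 4 + 4 + 2
10 + 4 + 2 + 2 + 2
10 + 2 + 2 + 2 + 2 + 2
4 + 4 + 4 + 4 + 4
4 + 4 + 4 + 4 + 2 + 2
4 + 4 + 4 + 2 + 2 + 2 + 2
4 + 4 + 2 + 2 + 2 + 2 + 2 + 2
4 + 2 + 2 + 2 + 2 + 2 + 2 + 2 + 2
2 + 2 + 2 + 2 + 2 + 2 + 2 + 2 + 2 + 2

11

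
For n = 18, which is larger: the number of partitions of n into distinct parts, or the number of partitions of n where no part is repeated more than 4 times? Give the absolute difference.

Partitions of 18 into distinct parts: 46.
Partitions of 18 where no part is repeated more than 4 times: 262.
|46 − 262| = 216.

216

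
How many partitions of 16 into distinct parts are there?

32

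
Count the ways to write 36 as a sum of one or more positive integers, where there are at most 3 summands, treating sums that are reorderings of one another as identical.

127

There are 127 such partitions.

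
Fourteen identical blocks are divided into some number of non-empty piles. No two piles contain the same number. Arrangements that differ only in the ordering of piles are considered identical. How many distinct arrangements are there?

22

They are:
14
13+1
12+2
11+3
11+2+1
10+4
10+3+1
9+5
9+4+1
9+3+2
8+6
8+5+1
8+4+2
8+3+2+1
7+6+1
7+5+2
7+4+3
7+4+2+1
6+5+3
6+5+2+1
6+4+3+1
5+4+3+2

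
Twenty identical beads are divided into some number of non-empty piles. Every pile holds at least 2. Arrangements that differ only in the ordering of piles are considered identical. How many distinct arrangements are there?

Systematic enumeration (by largest part, then next-largest, …) yields 137.

137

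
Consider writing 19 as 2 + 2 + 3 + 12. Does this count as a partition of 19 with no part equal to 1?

Yes

The parts sum to 19, and the condition 'no summand equals 1' holds.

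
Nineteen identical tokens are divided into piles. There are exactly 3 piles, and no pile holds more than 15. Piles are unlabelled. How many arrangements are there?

A partial list (first 12 by largest part):
15,3,1
15,2,2
14,4,1
14,3,2
13,5,1
13,4,2
13,3,3
12,6,1
12,5,2
12,4,3
11,7,1
11,6,2
…and 16 more, for 28 total.

28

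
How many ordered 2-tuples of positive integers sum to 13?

12

A composition of 13 into 2 positive parts is chosen by placing 1 dividers among the 12 gaps between 13 units: C(12,1) = 12.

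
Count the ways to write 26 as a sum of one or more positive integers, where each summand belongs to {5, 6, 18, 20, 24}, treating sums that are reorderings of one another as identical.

2

Enumerating:
20+6
6+5+5+5+5
That's 2 in total.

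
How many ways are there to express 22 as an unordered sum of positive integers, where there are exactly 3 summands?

40

A partial list (first 12 by largest part):
1, 1, 20
1, 2, 19
1, 3, 18
2, 2, 18
1, 4, 17
2, 3, 17
1, 5, 16
2, 4, 16
3, 3, 16
1, 6, 15
2, 5, 15
3, 4, 15
…and 28 more, for 40 total.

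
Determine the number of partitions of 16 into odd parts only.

32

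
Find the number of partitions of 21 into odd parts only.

Systematic enumeration (by largest part, then next-largest, …) yields 76.

76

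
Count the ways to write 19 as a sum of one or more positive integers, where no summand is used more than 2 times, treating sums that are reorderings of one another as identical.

Systematic enumeration (by largest part, then next-largest, …) yields 163.

163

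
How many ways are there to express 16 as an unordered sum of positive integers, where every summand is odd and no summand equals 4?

32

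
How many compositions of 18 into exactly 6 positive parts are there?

6188

By stars and bars with positive parts, the count is C(17,5) = 6188.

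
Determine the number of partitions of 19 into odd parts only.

54

A partial list (first 12 by largest part):
19
1+1+17
1+3+15
1+1+1+1+15
1+5+13
3+3+13
1+1+1+3+13
1+1+1+1+1+1+13
1+7+11
3+5+11
1+1+1+5+11
1+1+3+3+11
…and 42 more, for 54 total.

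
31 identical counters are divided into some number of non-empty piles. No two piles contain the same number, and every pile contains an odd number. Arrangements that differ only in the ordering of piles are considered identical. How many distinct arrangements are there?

20

Enumerating:
31
1, 3, 27
1, 5, 25
1, 7, 23
3, 5, 23
1, 9, 21
3, 7, 21
1, 11, 19
3, 9, 19
5, 7, 19
1, 13, 17
3, 11, 17
5, 9, 17
3, 13, 15
5, 11, 15
7, 9, 15
1, 3, 5, 7, 15
7, 11, 13
1, 3, 5, 9, 13
1, 3, 7, 9, 11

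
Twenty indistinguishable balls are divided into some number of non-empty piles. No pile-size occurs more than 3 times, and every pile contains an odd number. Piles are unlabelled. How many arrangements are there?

There are too many to list fully; the first 12 (by largest part) are:
19 + 1
17 + 3
17 + 1 + 1 + 1
15 + 5
15 + 3 + 1 + 1
13 + 7
13 + 5 + 1 + 1
13 + 3 + 3 + 1
11 + 9
11 + 7 + 1 + 1
11 + 5 + 3 + 1
11 + 3 + 3 + 3
…and 15 more, for 27 total.

27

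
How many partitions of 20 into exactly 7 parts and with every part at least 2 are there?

11

Listing the qualifying partitions of 20:
8 + 2 + 2 + 2 + 2 + 2 + 2
7 + 3 + 2 + 2 + 2 + 2 + 2
6 + 4 + 2 + 2 + 2 + 2 + 2
6 + 3 + 3 + 2 + 2 + 2 + 2
5 + 5 + 2 + 2 + 2 + 2 + 2
5 + 4 + 3 + 2 + 2 + 2 + 2
5 + 3 + 3 + 3 + 2 + 2 + 2
4 + 4 + 4 + 2 + 2 + 2 + 2
4 + 4 + 3 + 3 + 2 + 2 + 2
4 + 3 + 3 + 3 + 3 + 2 + 2
3 + 3 + 3 + 3 + 3 + 3 + 2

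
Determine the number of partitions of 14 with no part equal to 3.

79

A full systematic count gives 79.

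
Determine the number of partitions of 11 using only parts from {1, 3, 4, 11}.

10

Enumerating:
11
4 + 4 + 3
4 + 4 + 1 + 1 + 1
4 + 3 + 3 + 1
4 + 3 + 1 + 1 + 1 + 1
4 + 1 + 1 + 1 + 1 + 1 + 1 + 1
3 + 3 + 3 + 1 + 1
3 + 3 + 1 + 1 + 1 + 1 + 1
3 + 1 + 1 + 1 + 1 + 1 + 1 + 1 + 1
1 + 1 + 1 + 1 + 1 + 1 + 1 + 1 + 1 + 1 + 1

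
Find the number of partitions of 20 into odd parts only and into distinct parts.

7

They are:
19 + 1
17 + 3
15 + 5
13 + 7
11 + 9
11 + 5 + 3 + 1
9 + 7 + 3 + 1
Counting gives 7.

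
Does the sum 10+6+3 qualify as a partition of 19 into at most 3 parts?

The parts sum to 19, and the condition 'there are at most 3 summands' holds.

Yes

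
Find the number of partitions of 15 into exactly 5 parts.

30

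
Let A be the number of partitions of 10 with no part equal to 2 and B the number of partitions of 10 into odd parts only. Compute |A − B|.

Partitions of 10 with no part equal to 2: 20.
Partitions of 10 into odd parts only: 10.
|20 − 10| = 10.

10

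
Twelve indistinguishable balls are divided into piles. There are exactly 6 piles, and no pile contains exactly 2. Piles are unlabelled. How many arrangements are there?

Listing the qualifying partitions of 12:
7, 1, 1, 1, 1, 1
5, 3, 1, 1, 1, 1
4, 4, 1, 1, 1, 1
3, 3, 3, 1, 1, 1

4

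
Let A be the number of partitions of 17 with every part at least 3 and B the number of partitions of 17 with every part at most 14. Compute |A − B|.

268

Partitions of 17 with every part at least 3: 25.
Partitions of 17 with every part at most 14: 293.
|25 − 293| = 268.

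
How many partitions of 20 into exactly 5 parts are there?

84

Systematic enumeration (by largest part, then next-largest, …) yields 84.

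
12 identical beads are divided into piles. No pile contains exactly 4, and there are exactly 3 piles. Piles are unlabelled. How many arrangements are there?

Enumerating:
10, 1, 1
9, 2, 1
8, 3, 1
8, 2, 2
7, 3, 2
6, 5, 1
6, 3, 3
5, 5, 2
Counting gives 8.

8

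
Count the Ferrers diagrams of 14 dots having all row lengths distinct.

22

They are:
14
13 + 1
12 + 2
11 + 3
11 + 2 + 1
10 + 4
10 + 3 + 1
9 + 5
9 + 4 + 1
9 + 3 + 2
8 + 6
8 + 5 + 1
8 + 4 + 2
8 + 3 + 2 + 1
7 + 6 + 1
7 + 5 + 2
7 + 4 + 3
7 + 4 + 2 + 1
6 + 5 + 3
6 + 5 + 2 + 1
6 + 4 + 3 + 1
5 + 4 + 3 + 2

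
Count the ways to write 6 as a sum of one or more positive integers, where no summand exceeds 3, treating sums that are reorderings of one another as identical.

They are:
3+3
1+2+3
1+1+1+3
2+2+2
1+1+2+2
1+1+1+1+2
1+1+1+1+1+1
Counting gives 7.

7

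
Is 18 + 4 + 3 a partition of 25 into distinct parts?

Yes

The parts sum to 25, and the condition 'all summands are distinct' holds.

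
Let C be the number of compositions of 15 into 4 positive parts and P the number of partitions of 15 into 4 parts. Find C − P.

337

Ordered (compositions into 4 parts): C(14,3) = 364.
Partitions of 15 into exactly 4 parts: 27.
Difference: 364 − 27 = 337.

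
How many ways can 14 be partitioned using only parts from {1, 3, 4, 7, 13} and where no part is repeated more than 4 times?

They are:
13+1
7+7
7+4+3
7+4+1+1+1
7+3+3+1
7+3+1+1+1+1
4+4+4+1+1
4+4+3+3
4+4+3+1+1+1
4+3+3+3+1
4+3+3+1+1+1+1
3+3+3+3+1+1

12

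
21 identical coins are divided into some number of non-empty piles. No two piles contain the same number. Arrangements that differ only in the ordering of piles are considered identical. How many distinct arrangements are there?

76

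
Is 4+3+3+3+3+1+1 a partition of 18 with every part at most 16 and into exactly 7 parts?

Yes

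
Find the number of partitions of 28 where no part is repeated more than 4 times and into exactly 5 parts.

Enumerating by decreasing first part gives 291 partitions in all.

291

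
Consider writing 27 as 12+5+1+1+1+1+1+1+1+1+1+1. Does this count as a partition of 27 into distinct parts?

No

The parts sum to 27, and the condition 'all summands are distinct' is violated.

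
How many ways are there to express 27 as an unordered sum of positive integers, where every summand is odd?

192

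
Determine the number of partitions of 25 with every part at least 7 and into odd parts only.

Enumerating:
25
11, 7, 7
9, 9, 7
That's 3 in total.

3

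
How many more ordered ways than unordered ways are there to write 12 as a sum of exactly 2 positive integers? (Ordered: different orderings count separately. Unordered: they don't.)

Ordered (compositions into 2 parts): C(11,1) = 11.
Unordered (partitions into 2 parts): 6.
Difference: 11 − 6 = 5.

5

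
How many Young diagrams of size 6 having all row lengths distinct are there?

4

They are:
6
5, 1
4, 2
3, 2, 1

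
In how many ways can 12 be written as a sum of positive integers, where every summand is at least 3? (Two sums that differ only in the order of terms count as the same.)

9

The partitions of 12 that satisfy the conditions:
12
9,3
8,4
7,5
6,6
6,3,3
5,4,3
4,4,4
3,3,3,3
That's 9 in total.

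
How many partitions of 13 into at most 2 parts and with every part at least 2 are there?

6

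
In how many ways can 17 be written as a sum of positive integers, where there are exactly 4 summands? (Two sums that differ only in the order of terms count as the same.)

39

A partial list (first 12 by largest part):
14,1,1,1
13,2,1,1
12,3,1,1
12,2,2,1
11,4,1,1
11,3,2,1
11,2,2,2
10,5,1,1
10,4,2,1
10,3,3,1
10,3,2,2
9,6,1,1
…and 27 more, for 39 total.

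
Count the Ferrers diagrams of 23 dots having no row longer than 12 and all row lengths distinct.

61

There are too many to list fully; the first 12 (by largest part) are:
11,12
1,10,12
2,9,12
3,8,12
1,2,8,12
4,7,12
1,3,7,12
5,6,12
1,4,6,12
2,3,6,12
2,4,5,12
1,2,3,5,12
…and 49 more, for 61 total.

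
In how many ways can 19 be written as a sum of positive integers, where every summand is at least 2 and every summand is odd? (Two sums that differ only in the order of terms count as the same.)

The partitions of 19 that satisfy the conditions:
19
13+3+3
11+5+3
9+7+3
9+5+5
7+7+5
7+3+3+3+3
5+5+3+3+3
Counting gives 8.

8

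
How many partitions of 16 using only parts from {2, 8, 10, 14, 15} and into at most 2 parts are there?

Listing the qualifying partitions of 16:
14 + 2
8 + 8

2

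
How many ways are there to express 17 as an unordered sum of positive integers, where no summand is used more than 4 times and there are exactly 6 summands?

A partial list (first 12 by largest part):
11, 2, 1, 1, 1, 1
10, 3, 1, 1, 1, 1
10, 2, 2, 1, 1, 1
9, 4, 1, 1, 1, 1
9, 3, 2, 1, 1, 1
9, 2, 2, 2, 1, 1
8, 5, 1, 1, 1, 1
8, 4, 2, 1, 1, 1
8, 3, 3, 1, 1, 1
8, 3, 2, 2, 1, 1
8, 2, 2, 2, 2, 1
7, 6, 1, 1, 1, 1
…and 29 more, for 41 total.

41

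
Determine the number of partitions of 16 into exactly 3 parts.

21

Listing the qualifying partitions of 16:
1, 1, 14
1, 2, 13
1, 3, 12
2, 2, 12
1, 4, 11
2, 3, 11
1, 5, 10
2, 4, 10
3, 3, 10
1, 6, 9
2, 5, 9
3, 4, 9
1, 7, 8
2, 6, 8
3, 5, 8
4, 4, 8
2, 7, 7
3, 6, 7
4, 5, 7
4, 6, 6
5, 5, 6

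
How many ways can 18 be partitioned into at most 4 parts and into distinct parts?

A partial list (first 12 by largest part):
18
17, 1
16, 2
15, 3
15, 2, 1
14, 4
14, 3, 1
13, 5
13, 4, 1
13, 3, 2
12, 6
12, 5, 1
…and 31 more, for 43 total.

43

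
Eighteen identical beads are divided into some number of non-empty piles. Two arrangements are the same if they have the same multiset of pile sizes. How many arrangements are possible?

A full systematic count gives 385.

385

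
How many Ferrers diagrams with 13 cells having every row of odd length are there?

Enumerating:
13
11+1+1
9+3+1
9+1+1+1+1
7+5+1
7+3+3
7+3+1+1+1
7+1+1+1+1+1+1
5+5+3
5+5+1+1+1
5+3+3+1+1
5+3+1+1+1+1+1
5+1+1+1+1+1+1+1+1
3+3+3+3+1
3+3+3+1+1+1+1
3+3+1+1+1+1+1+1+1
3+1+1+1+1+1+1+1+1+1+1
1+1+1+1+1+1+1+1+1+1+1+1+1

18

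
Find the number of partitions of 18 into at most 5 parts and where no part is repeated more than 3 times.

137

Direct enumeration gives 137 partitions.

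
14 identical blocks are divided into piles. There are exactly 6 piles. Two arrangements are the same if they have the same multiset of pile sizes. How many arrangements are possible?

20

The partitions of 14 that satisfy the conditions:
9 + 1 + 1 + 1 + 1 + 1
8 + 2 + 1 + 1 + 1 + 1
7 + 3 + 1 + 1 + 1 + 1
7 + 2 + 2 + 1 + 1 + 1
6 + 4 + 1 + 1 + 1 + 1
6 + 3 + 2 + 1 + 1 + 1
6 + 2 + 2 + 2 + 1 + 1
5 + 5 + 1 + 1 + 1 + 1
5 + 4 + 2 + 1 + 1 + 1
5 + 3 + 3 + 1 + 1 + 1
5 + 3 + 2 + 2 + 1 + 1
5 + 2 + 2 + 2 + 2 + 1
4 + 4 + 3 + 1 + 1 + 1
4 + 4 + 2 + 2 + 1 + 1
4 + 3 + 3 + 2 + 1 + 1
4 + 3 + 2 + 2 + 2 + 1
4 + 2 + 2 + 2 + 2 + 2
3 + 3 + 3 + 3 + 1 + 1
3 + 3 + 3 + 2 + 2 + 1
3 + 3 + 2 + 2 + 2 + 2
That's 20 in total.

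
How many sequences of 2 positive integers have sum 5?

Place 1 bars in the 4 internal gaps of a row of 5 dots: C(4,1) = 4.

4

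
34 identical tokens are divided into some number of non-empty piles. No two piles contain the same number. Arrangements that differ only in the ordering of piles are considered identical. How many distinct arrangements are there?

512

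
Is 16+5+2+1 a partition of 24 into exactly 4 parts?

Yes

The parts sum to 24, and the condition 'there are exactly 4 summands' holds.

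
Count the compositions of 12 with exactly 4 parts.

165

Place 3 bars in the 11 internal gaps of a row of 12 dots: C(11,3) = 165.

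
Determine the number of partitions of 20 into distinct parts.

64

A partial list (first 12 by largest part):
20
19+1
18+2
17+3
17+2+1
16+4
16+3+1
15+5
15+4+1
15+3+2
14+6
14+5+1
…and 52 more, for 64 total.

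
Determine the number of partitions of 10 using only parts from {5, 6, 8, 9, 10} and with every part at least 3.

2

They are:
10
5 + 5
Counting gives 2.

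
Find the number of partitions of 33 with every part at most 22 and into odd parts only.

Enumerating by decreasing first part gives 424 partitions in all.

424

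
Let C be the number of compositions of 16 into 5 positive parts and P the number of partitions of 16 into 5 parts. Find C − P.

1328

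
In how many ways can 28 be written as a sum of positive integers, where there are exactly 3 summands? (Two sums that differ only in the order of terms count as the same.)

65

A partial list (first 12 by largest part):
1,1,26
1,2,25
1,3,24
2,2,24
1,4,23
2,3,23
1,5,22
2,4,22
3,3,22
1,6,21
2,5,21
3,4,21
…and 53 more, for 65 total.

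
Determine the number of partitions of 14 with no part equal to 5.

105

Systematic enumeration (by largest part, then next-largest, …) yields 105.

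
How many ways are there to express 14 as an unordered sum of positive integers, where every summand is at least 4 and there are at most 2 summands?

5

Listing the qualifying partitions of 14:
14
10,4
9,5
8,6
7,7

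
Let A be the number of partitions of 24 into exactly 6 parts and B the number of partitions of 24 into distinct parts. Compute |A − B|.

Partitions of 24 into exactly 6 parts: 199.
Partitions of 24 into distinct parts: 122.
|199 − 122| = 77.

77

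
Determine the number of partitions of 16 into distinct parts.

A partial list (first 12 by largest part):
16
15+1
14+2
13+3
13+2+1
12+4
12+3+1
11+5
11+4+1
11+3+2
10+6
10+5+1
…and 20 more, for 32 total.

32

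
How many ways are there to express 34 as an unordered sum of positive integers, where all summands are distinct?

There are 512 such partitions.

512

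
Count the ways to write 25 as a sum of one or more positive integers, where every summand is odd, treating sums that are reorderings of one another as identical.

142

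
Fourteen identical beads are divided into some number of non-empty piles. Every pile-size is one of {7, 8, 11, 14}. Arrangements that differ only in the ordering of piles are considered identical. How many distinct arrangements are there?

Enumerating:
14
7+7
That's 2 in total.

2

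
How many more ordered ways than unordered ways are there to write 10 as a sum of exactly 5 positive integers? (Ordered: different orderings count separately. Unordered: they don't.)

Compositions: C(9,4) = 126.
Partitions of 10 into exactly 5 parts: 7.
Difference: 126 − 7 = 119.

119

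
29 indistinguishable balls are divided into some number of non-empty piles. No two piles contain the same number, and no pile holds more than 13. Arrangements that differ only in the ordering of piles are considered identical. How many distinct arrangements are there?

121

Counting exhaustively, 121 partitions satisfy the conditions.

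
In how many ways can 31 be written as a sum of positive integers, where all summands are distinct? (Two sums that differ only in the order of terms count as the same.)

Systematic enumeration (by largest part, then next-largest, …) yields 340.

340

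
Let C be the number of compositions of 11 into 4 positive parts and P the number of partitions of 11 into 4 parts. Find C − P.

Ordered (compositions into 4 parts): C(10,3) = 120.
Partitions of 11 into exactly 4 parts: 11.
Difference: 120 − 11 = 109.

109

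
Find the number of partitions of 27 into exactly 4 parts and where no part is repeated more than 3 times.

Enumerating by decreasing first part gives 150 partitions in all.

150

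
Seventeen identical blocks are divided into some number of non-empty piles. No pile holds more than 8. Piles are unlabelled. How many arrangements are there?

230

Counting exhaustively, 230 partitions satisfy the conditions.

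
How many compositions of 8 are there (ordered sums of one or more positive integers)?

128

There are 7 gaps and each independently is a cut or not, giving 2^7 = 128.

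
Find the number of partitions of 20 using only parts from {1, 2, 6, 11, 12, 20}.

41

There are too many to list fully; the first 12 (by largest part) are:
20
12 + 6 + 2
12 + 6 + 1 + 1
12 + 2 + 2 + 2 + 2
12 + 2 + 2 + 2 + 1 + 1
12 + 2 + 2 + 1 + 1 + 1 + 1
12 + 2 + 1 + 1 + 1 + 1 + 1 + 1
12 + 1 + 1 + 1 + 1 + 1 + 1 + 1 + 1
11 + 6 + 2 + 1
11 + 6 + 1 + 1 + 1
11 + 2 + 2 + 2 + 2 + 1
11 + 2 + 2 + 2 + 1 + 1 + 1
…and 29 more, for 41 total.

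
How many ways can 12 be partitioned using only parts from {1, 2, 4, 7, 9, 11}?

23

Enumerating:
11+1
9+2+1
9+1+1+1
7+4+1
7+2+2+1
7+2+1+1+1
7+1+1+1+1+1
4+4+4
4+4+2+2
4+4+2+1+1
4+4+1+1+1+1
4+2+2+2+2
4+2+2+2+1+1
4+2+2+1+1+1+1
4+2+1+1+1+1+1+1
4+1+1+1+1+1+1+1+1
2+2+2+2+2+2
2+2+2+2+2+1+1
2+2+2+2+1+1+1+1
2+2+2+1+1+1+1+1+1
2+2+1+1+1+1+1+1+1+1
2+1+1+1+1+1+1+1+1+1+1
1+1+1+1+1+1+1+1+1+1+1+1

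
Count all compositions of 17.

There are 16 gaps and each independently is a cut or not, giving 2^16 = 65536.

65536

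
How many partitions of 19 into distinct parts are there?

54

A partial list (first 12 by largest part):
19
18 + 1
17 + 2
16 + 3
16 + 2 + 1
15 + 4
15 + 3 + 1
14 + 5
14 + 4 + 1
14 + 3 + 2
13 + 6
13 + 5 + 1
…and 42 more, for 54 total.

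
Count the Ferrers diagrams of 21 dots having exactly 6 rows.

110

Systematic enumeration (by largest part, then next-largest, …) yields 110.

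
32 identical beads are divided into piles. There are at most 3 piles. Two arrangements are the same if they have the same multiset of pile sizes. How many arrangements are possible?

There are 102 such partitions.

102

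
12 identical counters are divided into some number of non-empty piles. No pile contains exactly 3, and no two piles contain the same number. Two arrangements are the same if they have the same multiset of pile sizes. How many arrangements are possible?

10

They are:
12
1, 11
2, 10
1, 2, 9
4, 8
5, 7
1, 4, 7
1, 5, 6
2, 4, 6
1, 2, 4, 5
That's 10 in total.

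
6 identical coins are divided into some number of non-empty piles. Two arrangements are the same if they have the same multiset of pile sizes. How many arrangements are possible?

11

They are:
6
5,1
4,2
4,1,1
3,3
3,2,1
3,1,1,1
2,2,2
2,2,1,1
2,1,1,1,1
1,1,1,1,1,1
Counting gives 11.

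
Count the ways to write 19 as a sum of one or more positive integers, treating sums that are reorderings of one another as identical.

Direct enumeration gives 490 partitions.

490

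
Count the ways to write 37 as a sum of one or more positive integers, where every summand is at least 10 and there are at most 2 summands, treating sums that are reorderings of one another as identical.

10

They are:
37
27+10
26+11
25+12
24+13
23+14
22+15
21+16
20+17
19+18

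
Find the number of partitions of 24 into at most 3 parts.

A partial list (first 12 by largest part):
24
23+1
22+2
22+1+1
21+3
21+2+1
20+4
20+3+1
20+2+2
19+5
19+4+1
19+3+2
…and 49 more, for 61 total.

61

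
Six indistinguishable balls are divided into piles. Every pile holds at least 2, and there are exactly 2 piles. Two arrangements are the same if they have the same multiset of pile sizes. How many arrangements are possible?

The partitions of 6 that satisfy the conditions:
4,2
3,3
That's 2 in total.

2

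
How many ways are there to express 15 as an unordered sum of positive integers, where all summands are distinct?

27

There are too many to list fully; the first 12 (by largest part) are:
15
14, 1
13, 2
12, 3
12, 2, 1
11, 4
11, 3, 1
10, 5
10, 4, 1
10, 3, 2
9, 6
9, 5, 1
…and 15 more, for 27 total.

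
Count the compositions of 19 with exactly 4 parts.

Equivalently, choose which 3 of the 18 gaps become plus signs: C(18,3) = 816.

816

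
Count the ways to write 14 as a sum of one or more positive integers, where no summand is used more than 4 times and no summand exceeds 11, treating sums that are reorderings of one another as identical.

Direct enumeration gives 96 partitions.

96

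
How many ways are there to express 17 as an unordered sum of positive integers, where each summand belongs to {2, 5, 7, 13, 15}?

Enumerating:
15+2
13+2+2
7+5+5
7+2+2+2+2+2
5+5+5+2
5+2+2+2+2+2+2

6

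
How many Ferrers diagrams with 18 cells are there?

385

A full systematic count gives 385.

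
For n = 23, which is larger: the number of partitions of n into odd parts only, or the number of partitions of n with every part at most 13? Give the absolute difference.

1054

Partitions of 23 into odd parts only: 104.
Partitions of 23 with every part at most 13: 1158.
|104 − 1158| = 1054.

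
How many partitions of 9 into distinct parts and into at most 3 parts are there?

They are:
9
1+8
2+7
3+6
1+2+6
4+5
1+3+5
2+3+4
That's 8 in total.

8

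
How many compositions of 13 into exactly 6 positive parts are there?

792

Place 5 bars in the 12 internal gaps of a row of 13 dots: C(12,5) = 792.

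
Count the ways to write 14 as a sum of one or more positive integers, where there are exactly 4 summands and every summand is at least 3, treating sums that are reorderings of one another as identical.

2

They are:
5+3+3+3
4+4+3+3
Counting gives 2.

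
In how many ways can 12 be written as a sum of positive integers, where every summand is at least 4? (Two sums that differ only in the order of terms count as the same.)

They are:
12
4,8
5,7
6,6
4,4,4

5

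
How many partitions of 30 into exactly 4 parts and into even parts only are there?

27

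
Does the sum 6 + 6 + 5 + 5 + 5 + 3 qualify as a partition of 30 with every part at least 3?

Yes

The parts sum to 30, and the condition 'every summand is at least 3' holds.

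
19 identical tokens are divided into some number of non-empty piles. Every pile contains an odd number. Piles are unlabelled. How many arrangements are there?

There are too many to list fully; the first 12 (by largest part) are:
19
17,1,1
15,3,1
15,1,1,1,1
13,5,1
13,3,3
13,3,1,1,1
13,1,1,1,1,1,1
11,7,1
11,5,3
11,5,1,1,1
11,3,3,1,1
…and 42 more, for 54 total.

54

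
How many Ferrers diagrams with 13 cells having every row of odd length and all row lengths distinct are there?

3

They are:
13
9+3+1
7+5+1
Counting gives 3.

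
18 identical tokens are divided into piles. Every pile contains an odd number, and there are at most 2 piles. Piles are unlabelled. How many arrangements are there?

They are:
1, 17
3, 15
5, 13
7, 11
9, 9

5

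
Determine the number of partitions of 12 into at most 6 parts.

58

There are too many to list fully; the first 12 (by largest part) are:
12
1+11
2+10
1+1+10
3+9
1+2+9
1+1+1+9
4+8
1+3+8
2+2+8
1+1+2+8
1+1+1+1+8
…and 46 more, for 58 total.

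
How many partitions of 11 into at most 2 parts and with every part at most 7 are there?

2

Enumerating:
7,4
6,5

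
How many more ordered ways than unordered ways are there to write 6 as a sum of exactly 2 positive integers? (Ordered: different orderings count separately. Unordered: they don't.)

Compositions: C(5,1) = 5.
Partitions of 6 into exactly 2 parts: 3.
Difference: 5 − 3 = 2.

2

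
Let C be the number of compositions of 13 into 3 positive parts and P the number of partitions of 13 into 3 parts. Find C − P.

Compositions: C(12,2) = 66.
Partitions of 13 into exactly 3 parts: 14.
Difference: 66 − 14 = 52.

52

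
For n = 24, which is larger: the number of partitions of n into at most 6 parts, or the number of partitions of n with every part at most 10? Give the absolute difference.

Partitions of 24 into at most 6 parts: 532.
Partitions of 24 with every part at most 10: 1204.
|532 − 1204| = 672.

672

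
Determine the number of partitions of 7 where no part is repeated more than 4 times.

Enumerating:
7
6, 1
5, 2
5, 1, 1
4, 3
4, 2, 1
4, 1, 1, 1
3, 3, 1
3, 2, 2
3, 2, 1, 1
3, 1, 1, 1, 1
2, 2, 2, 1
2, 2, 1, 1, 1

13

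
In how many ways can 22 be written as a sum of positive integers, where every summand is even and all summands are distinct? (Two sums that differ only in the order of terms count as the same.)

The partitions of 22 that satisfy the conditions:
22
20,2
18,4
16,6
16,4,2
14,8
14,6,2
12,10
12,8,2
12,6,4
10,8,4
10,6,4,2
Counting gives 12.

12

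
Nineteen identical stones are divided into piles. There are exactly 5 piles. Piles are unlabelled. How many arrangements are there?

70

A partial list (first 12 by largest part):
15,1,1,1,1
14,2,1,1,1
13,3,1,1,1
13,2,2,1,1
12,4,1,1,1
12,3,2,1,1
12,2,2,2,1
11,5,1,1,1
11,4,2,1,1
11,3,3,1,1
11,3,2,2,1
11,2,2,2,2
…and 58 more, for 70 total.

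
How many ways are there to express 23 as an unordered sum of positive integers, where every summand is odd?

104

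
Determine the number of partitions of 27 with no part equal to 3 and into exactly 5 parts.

147

Counting exhaustively, 147 partitions satisfy the conditions.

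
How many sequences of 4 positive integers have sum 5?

Equivalently, choose which 3 of the 4 gaps become plus signs: C(4,3) = 4.

4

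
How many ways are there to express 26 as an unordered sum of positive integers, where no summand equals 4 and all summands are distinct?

107

There are 107 such partitions.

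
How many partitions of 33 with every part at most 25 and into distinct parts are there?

429

Systematic enumeration (by largest part, then next-largest, …) yields 429.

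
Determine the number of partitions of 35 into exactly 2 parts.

Listing the qualifying partitions of 35:
34+1
33+2
32+3
31+4
30+5
29+6
28+7
27+8
26+9
25+10
24+11
23+12
22+13
21+14
20+15
19+16
18+17
Counting gives 17.

17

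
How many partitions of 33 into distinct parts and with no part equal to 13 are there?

389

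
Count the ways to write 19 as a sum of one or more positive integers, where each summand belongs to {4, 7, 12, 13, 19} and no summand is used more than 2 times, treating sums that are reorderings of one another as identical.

2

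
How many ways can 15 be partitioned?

176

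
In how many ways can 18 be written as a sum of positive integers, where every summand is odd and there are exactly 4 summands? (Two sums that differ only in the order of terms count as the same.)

11

Enumerating:
1, 1, 1, 15
1, 1, 3, 13
1, 1, 5, 11
1, 3, 3, 11
1, 1, 7, 9
1, 3, 5, 9
3, 3, 3, 9
1, 3, 7, 7
1, 5, 5, 7
3, 3, 5, 7
3, 5, 5, 5
That's 11 in total.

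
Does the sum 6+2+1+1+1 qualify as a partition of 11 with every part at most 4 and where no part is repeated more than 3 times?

The parts sum to 11, and the condition 'no summand exceeds 4' is violated.

No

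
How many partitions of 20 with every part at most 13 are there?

Systematic enumeration (by largest part, then next-largest, …) yields 597.

597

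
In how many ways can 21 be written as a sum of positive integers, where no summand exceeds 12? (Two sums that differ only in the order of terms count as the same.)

725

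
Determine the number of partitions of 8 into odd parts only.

6

They are:
7,1
5,3
5,1,1,1
3,3,1,1
3,1,1,1,1,1
1,1,1,1,1,1,1,1
Counting gives 6.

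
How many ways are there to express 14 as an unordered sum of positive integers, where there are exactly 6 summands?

The partitions of 14 that satisfy the conditions:
9 + 1 + 1 + 1 + 1 + 1
8 + 2 + 1 + 1 + 1 + 1
7 + 3 + 1 + 1 + 1 + 1
7 + 2 + 2 + 1 + 1 + 1
6 + 4 + 1 + 1 + 1 + 1
6 + 3 + 2 + 1 + 1 + 1
6 + 2 + 2 + 2 + 1 + 1
5 + 5 + 1 + 1 + 1 + 1
5 + 4 + 2 + 1 + 1 + 1
5 + 3 + 3 + 1 + 1 + 1
5 + 3 + 2 + 2 + 1 + 1
5 + 2 + 2 + 2 + 2 + 1
4 + 4 + 3 + 1 + 1 + 1
4 + 4 + 2 + 2 + 1 + 1
4 + 3 + 3 + 2 + 1 + 1
4 + 3 + 2 + 2 + 2 + 1
4 + 2 + 2 + 2 + 2 + 2
3 + 3 + 3 + 3 + 1 + 1
3 + 3 + 3 + 2 + 2 + 1
3 + 3 + 2 + 2 + 2 + 2
Counting gives 20.

20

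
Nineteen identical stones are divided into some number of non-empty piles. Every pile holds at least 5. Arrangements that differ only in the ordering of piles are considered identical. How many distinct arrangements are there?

10

Enumerating:
19
14, 5
13, 6
12, 7
11, 8
10, 9
9, 5, 5
8, 6, 5
7, 7, 5
7, 6, 6
Counting gives 10.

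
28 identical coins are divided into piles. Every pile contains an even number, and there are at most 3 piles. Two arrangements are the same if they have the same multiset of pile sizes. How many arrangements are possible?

24

They are:
28
26+2
24+4
24+2+2
22+6
22+4+2
20+8
20+6+2
20+4+4
18+10
18+8+2
18+6+4
16+12
16+10+2
16+8+4
16+6+6
14+14
14+12+2
14+10+4
14+8+6
12+12+4
12+10+6
12+8+8
10+10+8
Counting gives 24.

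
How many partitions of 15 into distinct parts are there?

27

There are too many to list fully; the first 12 (by largest part) are:
15
14,1
13,2
12,3
12,2,1
11,4
11,3,1
10,5
10,4,1
10,3,2
9,6
9,5,1
…and 15 more, for 27 total.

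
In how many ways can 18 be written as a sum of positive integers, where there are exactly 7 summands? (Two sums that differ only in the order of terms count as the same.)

49

There are too many to list fully; the first 12 (by largest part) are:
12,1,1,1,1,1,1
11,2,1,1,1,1,1
10,3,1,1,1,1,1
10,2,2,1,1,1,1
9,4,1,1,1,1,1
9,3,2,1,1,1,1
9,2,2,2,1,1,1
8,5,1,1,1,1,1
8,4,2,1,1,1,1
8,3,3,1,1,1,1
8,3,2,2,1,1,1
8,2,2,2,2,1,1
…and 37 more, for 49 total.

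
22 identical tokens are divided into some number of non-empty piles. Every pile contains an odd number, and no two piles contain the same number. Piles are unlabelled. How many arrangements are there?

8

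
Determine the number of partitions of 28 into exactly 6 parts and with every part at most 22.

390

Counting exhaustively, 390 partitions satisfy the conditions.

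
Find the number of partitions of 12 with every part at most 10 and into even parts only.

10

The partitions of 12 that satisfy the conditions:
10 + 2
8 + 4
8 + 2 + 2
6 + 6
6 + 4 + 2
6 + 2 + 2 + 2
4 + 4 + 4
4 + 4 + 2 + 2
4 + 2 + 2 + 2 + 2
2 + 2 + 2 + 2 + 2 + 2
That's 10 in total.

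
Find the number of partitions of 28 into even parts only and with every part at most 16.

Enumerating by decreasing first part gives 116 partitions in all.

116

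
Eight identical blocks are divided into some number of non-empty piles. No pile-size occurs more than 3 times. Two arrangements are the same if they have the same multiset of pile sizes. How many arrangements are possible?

The partitions of 8 that satisfy the conditions:
8
7, 1
6, 2
6, 1, 1
5, 3
5, 2, 1
5, 1, 1, 1
4, 4
4, 3, 1
4, 2, 2
4, 2, 1, 1
3, 3, 2
3, 3, 1, 1
3, 2, 2, 1
3, 2, 1, 1, 1
2, 2, 2, 1, 1

16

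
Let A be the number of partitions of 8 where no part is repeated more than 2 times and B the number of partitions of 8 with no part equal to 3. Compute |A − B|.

Partitions of 8 where no part is repeated more than 2 times: 13.
Partitions of 8 with no part equal to 3: 15.
|13 − 15| = 2.

2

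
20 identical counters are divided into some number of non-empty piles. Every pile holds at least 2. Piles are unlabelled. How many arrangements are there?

137

Enumerating by decreasing first part gives 137 partitions in all.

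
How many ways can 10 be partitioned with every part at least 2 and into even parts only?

7

They are:
10
8+2
6+4
6+2+2
4+4+2
4+2+2+2
2+2+2+2+2
That's 7 in total.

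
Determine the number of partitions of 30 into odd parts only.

296

There are 296 such partitions.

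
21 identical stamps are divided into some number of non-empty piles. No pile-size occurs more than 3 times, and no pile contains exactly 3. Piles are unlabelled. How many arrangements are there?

200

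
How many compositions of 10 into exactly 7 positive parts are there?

By stars and bars with positive parts, the count is C(9,6) = 84.

84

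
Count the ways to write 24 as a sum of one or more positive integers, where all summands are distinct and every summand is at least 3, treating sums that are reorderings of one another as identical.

38

A partial list (first 12 by largest part):
24
3,21
4,20
5,19
6,18
7,17
3,4,17
8,16
3,5,16
9,15
3,6,15
4,5,15
…and 26 more, for 38 total.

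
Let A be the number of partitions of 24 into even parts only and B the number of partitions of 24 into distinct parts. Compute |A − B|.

Partitions of 24 into even parts only: 77.
Partitions of 24 into distinct parts: 122.
|77 − 122| = 45.

45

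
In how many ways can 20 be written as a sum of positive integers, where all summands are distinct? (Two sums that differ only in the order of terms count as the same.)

A partial list (first 12 by largest part):
20
19 + 1
18 + 2
17 + 3
17 + 2 + 1
16 + 4
16 + 3 + 1
15 + 5
15 + 4 + 1
15 + 3 + 2
14 + 6
14 + 5 + 1
…and 52 more, for 64 total.

64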